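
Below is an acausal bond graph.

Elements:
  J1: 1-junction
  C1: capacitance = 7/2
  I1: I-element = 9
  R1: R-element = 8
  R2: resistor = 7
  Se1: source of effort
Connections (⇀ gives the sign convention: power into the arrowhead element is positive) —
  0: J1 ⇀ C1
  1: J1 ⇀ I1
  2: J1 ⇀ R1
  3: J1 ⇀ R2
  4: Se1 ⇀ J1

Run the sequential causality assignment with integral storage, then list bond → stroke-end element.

β4 stroke→J1  (Se1 fixes effort; stroke away)
β0 stroke→J1  (C1: C, integral causality)
β1 stroke→I1  (prefer integral on I1)
β2 stroke→J1  (J1: bond 1 brought flow, rest push out)
β3 stroke→J1  (common-f at J1 fixed by 1)

#0 stroke→J1
#1 stroke→I1
#2 stroke→J1
#3 stroke→J1
#4 stroke→J1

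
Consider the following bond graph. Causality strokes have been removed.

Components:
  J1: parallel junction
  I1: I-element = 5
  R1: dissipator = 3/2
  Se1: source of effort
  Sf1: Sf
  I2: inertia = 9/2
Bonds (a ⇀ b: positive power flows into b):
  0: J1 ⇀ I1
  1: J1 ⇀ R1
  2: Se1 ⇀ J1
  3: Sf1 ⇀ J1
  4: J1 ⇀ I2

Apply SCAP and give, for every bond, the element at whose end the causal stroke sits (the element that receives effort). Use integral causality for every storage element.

bond 2 →J1  (Se1 (Se) sets effort on bond)
bond 3 →Sf1  (Sf1 (Sf) sets flow on bond)
bond 0 →I1  (J1: bond 2 brought effort, rest push out)
bond 1 →R1  (J1 effort already set via bond 2)
bond 4 →I2  (J1: bond 2 brought effort, rest push out)

bond 0 |I1
bond 1 |R1
bond 2 |J1
bond 3 |Sf1
bond 4 |I2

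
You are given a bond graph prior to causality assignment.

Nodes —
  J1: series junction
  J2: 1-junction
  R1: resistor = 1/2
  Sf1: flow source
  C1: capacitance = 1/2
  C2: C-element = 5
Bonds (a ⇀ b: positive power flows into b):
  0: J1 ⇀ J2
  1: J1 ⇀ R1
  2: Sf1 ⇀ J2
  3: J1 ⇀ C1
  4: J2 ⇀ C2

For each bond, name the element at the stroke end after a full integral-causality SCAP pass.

β0 stroke→J2
β1 stroke→J1
β2 stroke→Sf1
β3 stroke→J1
β4 stroke→J2

bond 2 →Sf1  (Sf1 fixes flow; stroke at Sf1)
bond 0 →J2  (1-jn J2 has f-setter on 2)
bond 4 →J2  (common-f at J2 fixed by 2)
bond 1 →J1  (1-jn J1 has f-setter on 0)
bond 3 →J1  (common-f at J1 fixed by 0)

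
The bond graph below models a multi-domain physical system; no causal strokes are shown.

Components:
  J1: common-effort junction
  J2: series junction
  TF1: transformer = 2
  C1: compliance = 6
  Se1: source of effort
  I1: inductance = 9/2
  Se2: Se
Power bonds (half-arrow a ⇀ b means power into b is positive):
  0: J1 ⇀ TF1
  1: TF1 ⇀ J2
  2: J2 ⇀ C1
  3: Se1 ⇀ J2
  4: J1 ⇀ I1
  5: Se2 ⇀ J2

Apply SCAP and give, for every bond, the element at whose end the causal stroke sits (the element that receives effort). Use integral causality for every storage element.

b0 stroke at J1
b1 stroke at TF1
b2 stroke at J2
b3 stroke at J2
b4 stroke at I1
b5 stroke at J2

#3 stroke→J2  (Se1: effort source, stroke at far end)
#5 stroke→J2  (Se2: effort source, stroke at far end)
#2 stroke→J2  (C1 outputs effort q/C1)
#1 stroke→TF1  (J2: last free bond brings flow in)
#0 stroke→J1  (TF TF1: opposite of bond 1)
#4 stroke→I1  (J1: bond 0 brought effort, rest push out)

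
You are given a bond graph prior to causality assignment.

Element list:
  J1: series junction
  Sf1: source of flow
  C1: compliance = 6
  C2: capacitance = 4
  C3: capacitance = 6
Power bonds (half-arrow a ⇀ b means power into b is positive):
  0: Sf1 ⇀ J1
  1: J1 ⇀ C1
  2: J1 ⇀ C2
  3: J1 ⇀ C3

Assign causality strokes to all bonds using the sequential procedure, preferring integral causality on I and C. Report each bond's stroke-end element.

b0 |Sf1
b1 |J1
b2 |J1
b3 |J1

bond 0 stroke at Sf1  (Sf1: flow source, stroke at near end)
bond 1 stroke at J1  (J1 flow already set via bond 0)
bond 2 stroke at J1  (common-f at J1 fixed by 0)
bond 3 stroke at J1  (J1 flow already set via bond 0)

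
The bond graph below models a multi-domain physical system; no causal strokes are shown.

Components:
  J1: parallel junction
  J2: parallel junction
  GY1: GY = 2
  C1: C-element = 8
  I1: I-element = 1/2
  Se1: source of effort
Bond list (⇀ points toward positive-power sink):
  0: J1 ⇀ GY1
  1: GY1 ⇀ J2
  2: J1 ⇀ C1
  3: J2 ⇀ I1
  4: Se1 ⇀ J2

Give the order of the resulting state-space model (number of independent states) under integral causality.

2  (C1, I1 all integral)

b4 stroke at J2  (source Se1 imposes e)
b1 stroke at GY1  (J2 effort already set via bond 4)
b3 stroke at I1  (0-jn J2 has e-setter on 4)
b0 stroke at GY1  (GY1: gyrator matches bond 1)
b2 stroke at J1  (closing 0-jn rule on J1)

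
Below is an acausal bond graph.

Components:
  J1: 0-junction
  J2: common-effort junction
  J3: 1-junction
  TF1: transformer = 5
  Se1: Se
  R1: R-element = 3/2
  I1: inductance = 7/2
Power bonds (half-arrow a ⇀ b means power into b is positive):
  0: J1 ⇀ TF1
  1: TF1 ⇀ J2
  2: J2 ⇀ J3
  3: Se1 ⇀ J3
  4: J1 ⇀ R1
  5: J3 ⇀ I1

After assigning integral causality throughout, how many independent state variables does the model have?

1  (I1 all integral)

β3 →J3  (Se1: effort source, stroke at far end)
β5 →I1  (I1: I, integral causality)
β2 →J3  (J3: bond 5 brought flow, rest push out)
β1 →J2  (only one effort-in slot at J2)
β0 →TF1  (TF TF1: opposite of bond 1)
β4 →J1  (J1: last free bond brings effort in)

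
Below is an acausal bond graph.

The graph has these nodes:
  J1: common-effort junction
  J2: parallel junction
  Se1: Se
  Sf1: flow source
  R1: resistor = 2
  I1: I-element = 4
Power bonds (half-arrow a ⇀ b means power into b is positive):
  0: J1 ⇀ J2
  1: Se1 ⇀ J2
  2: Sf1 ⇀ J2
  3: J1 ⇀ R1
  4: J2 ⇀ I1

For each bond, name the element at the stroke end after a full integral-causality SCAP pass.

b1 |J2  (Se1 (Se) sets effort on bond)
b2 |Sf1  (Sf1: flow source, stroke at near end)
b0 |J1  (J2: bond 1 brought effort, rest push out)
b4 |I1  (0-jn J2 has e-setter on 1)
b3 |R1  (J1 effort already set via bond 0)

#0 stroke→J1
#1 stroke→J2
#2 stroke→Sf1
#3 stroke→R1
#4 stroke→I1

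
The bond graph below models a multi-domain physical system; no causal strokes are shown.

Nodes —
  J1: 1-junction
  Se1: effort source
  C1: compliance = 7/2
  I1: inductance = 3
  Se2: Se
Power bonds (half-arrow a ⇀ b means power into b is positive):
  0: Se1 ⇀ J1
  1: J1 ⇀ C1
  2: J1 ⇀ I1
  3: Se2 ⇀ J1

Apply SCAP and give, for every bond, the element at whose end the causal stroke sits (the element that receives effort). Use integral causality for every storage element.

#0 |J1  (Se1 (Se) sets effort on bond)
#3 |J1  (Se2 fixes effort; stroke away)
#1 |J1  (C1 integral (e out))
#2 |I1  (J1 needs exactly one f-in)

#0 stroke→J1
#1 stroke→J1
#2 stroke→I1
#3 stroke→J1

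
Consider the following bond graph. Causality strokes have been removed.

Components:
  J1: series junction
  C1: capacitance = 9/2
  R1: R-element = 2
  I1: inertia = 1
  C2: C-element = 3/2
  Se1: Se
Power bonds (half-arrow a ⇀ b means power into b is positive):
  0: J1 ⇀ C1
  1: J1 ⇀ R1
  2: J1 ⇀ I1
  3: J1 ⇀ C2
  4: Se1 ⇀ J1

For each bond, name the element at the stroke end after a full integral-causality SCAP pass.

β4 |J1  (Se1 (Se) sets effort on bond)
β0 |J1  (C1 outputs effort q/C1)
β2 |I1  (I1 integral (f out))
β1 |J1  (1-jn J1 has f-setter on 2)
β3 |J1  (common-f at J1 fixed by 2)

b0 →J1
b1 →J1
b2 →I1
b3 →J1
b4 →J1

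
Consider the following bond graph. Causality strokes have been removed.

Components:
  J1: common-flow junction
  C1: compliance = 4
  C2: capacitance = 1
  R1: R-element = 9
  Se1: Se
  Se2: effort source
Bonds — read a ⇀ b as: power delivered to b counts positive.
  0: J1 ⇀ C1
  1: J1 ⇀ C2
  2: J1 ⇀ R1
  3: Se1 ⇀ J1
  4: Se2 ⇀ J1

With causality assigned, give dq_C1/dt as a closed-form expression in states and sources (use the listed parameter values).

bond 3 stroke→J1  (Se1: effort source, stroke at far end)
bond 4 stroke→J1  (Se2 fixes effort; stroke away)
bond 0 stroke→J1  (C1 outputs effort q/C1)
bond 1 stroke→J1  (prefer integral on C2)
bond 2 stroke→R1  (J1: last free bond brings flow in)

dq_C1/dt = E_Se1/9 + E_Se2/9 - q_C1/36 - q_C2/9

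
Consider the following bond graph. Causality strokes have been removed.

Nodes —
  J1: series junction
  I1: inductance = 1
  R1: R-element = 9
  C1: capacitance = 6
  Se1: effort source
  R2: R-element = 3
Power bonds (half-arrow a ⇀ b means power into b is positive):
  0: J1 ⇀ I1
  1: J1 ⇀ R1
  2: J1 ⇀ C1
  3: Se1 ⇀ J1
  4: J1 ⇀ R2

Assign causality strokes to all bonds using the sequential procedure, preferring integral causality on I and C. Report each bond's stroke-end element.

b3 stroke at J1  (Se1: effort source, stroke at far end)
b0 stroke at I1  (I1 outputs flow p/I1)
b1 stroke at J1  (1-jn J1 has f-setter on 0)
b2 stroke at J1  (J1 flow already set via bond 0)
b4 stroke at J1  (1-jn J1 has f-setter on 0)

β0 →I1
β1 →J1
β2 →J1
β3 →J1
β4 →J1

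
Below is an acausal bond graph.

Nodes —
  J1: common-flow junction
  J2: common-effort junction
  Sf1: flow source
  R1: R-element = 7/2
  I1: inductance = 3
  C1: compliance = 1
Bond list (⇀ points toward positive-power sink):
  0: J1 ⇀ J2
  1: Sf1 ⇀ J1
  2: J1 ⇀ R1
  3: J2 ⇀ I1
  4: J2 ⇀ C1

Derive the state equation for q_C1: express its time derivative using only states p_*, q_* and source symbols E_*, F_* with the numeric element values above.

dq_C1/dt = F_Sf1 - p_I1/3

β1 stroke at Sf1  (Sf1 fixes flow; stroke at Sf1)
β0 stroke at J1  (J1 flow already set via bond 1)
β2 stroke at J1  (J1: bond 1 brought flow, rest push out)
β3 stroke at I1  (I1 outputs flow p/I1)
β4 stroke at J2  (only one effort-in slot at J2)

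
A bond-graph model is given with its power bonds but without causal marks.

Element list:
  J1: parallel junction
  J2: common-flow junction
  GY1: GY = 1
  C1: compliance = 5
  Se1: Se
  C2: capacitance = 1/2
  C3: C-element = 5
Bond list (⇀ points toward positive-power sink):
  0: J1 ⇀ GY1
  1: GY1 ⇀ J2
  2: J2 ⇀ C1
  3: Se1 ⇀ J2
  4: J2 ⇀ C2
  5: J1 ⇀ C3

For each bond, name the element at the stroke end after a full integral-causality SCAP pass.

β3 stroke→J2  (source Se1 imposes e)
β2 stroke→J2  (C1: C, integral causality)
β4 stroke→J2  (C2 outputs effort q/C2)
β1 stroke→GY1  (J2: last free bond brings flow in)
β0 stroke→GY1  (GY GY1: same side as bond 1)
β5 stroke→J1  (J1: last free bond brings effort in)

β0 stroke at GY1
β1 stroke at GY1
β2 stroke at J2
β3 stroke at J2
β4 stroke at J2
β5 stroke at J1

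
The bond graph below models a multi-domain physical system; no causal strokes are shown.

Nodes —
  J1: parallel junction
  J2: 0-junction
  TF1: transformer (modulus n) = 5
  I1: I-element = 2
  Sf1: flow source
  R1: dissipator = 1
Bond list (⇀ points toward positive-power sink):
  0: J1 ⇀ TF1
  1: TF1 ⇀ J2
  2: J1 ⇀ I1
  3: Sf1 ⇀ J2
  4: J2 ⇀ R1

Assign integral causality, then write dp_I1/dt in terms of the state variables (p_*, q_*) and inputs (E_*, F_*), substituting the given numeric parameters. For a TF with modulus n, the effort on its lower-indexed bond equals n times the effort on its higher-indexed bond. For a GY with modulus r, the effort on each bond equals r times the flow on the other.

b3 stroke at Sf1  (Sf1: flow source, stroke at near end)
b2 stroke at I1  (I1: I, integral causality)
b0 stroke at J1  (J1: last free bond brings effort in)
b1 stroke at TF1  (TF1: transformer flips bond 0)
b4 stroke at J2  (only one effort-in slot at J2)

dp_I1/dt = 5*F_Sf1 - 25*p_I1/2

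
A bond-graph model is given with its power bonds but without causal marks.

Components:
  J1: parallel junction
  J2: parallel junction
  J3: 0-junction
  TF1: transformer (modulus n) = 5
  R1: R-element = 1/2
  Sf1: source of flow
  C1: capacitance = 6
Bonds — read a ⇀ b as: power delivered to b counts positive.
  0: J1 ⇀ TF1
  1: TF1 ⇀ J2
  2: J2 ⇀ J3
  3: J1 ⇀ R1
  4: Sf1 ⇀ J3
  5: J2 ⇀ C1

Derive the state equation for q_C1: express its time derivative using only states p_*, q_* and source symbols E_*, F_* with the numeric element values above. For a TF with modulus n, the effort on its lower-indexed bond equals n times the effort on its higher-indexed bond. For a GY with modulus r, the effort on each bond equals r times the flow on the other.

dq_C1/dt = F_Sf1 - 25*q_C1/3

#4 →Sf1  (source Sf1 imposes f)
#2 →J3  (J3: last free bond brings effort in)
#5 →J2  (prefer integral on C1)
#1 →TF1  (J2: bond 5 brought effort, rest push out)
#0 →J1  (TF1 one-in-one-out from 1)
#3 →R1  (0-jn J1 has e-setter on 0)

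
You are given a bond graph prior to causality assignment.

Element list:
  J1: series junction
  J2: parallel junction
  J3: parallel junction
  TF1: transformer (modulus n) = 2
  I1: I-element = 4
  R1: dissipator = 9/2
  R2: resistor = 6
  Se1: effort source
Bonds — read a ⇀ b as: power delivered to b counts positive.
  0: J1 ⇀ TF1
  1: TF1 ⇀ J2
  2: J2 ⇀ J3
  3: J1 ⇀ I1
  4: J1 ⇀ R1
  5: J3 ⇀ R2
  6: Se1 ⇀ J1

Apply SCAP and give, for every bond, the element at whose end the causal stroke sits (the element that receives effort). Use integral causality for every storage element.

bond 0 stroke at J1
bond 1 stroke at TF1
bond 2 stroke at J2
bond 3 stroke at I1
bond 4 stroke at J1
bond 5 stroke at J3
bond 6 stroke at J1

β6 |J1  (Se1 fixes effort; stroke away)
β3 |I1  (I1 integral (f out))
β0 |J1  (common-f at J1 fixed by 3)
β4 |J1  (J1 flow already set via bond 3)
β1 |TF1  (TF TF1: opposite of bond 0)
β2 |J2  (only one effort-in slot at J2)
β5 |J3  (J3: last free bond brings effort in)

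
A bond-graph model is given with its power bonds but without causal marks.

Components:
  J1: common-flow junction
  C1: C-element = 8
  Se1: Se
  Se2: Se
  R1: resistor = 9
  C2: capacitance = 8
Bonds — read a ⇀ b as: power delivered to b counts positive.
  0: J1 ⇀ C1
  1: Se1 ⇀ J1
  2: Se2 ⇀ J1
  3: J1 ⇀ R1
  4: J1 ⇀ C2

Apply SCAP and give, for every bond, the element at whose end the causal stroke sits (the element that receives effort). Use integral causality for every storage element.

b0 →J1
b1 →J1
b2 →J1
b3 →R1
b4 →J1

b1 stroke→J1  (Se1: effort source, stroke at far end)
b2 stroke→J1  (source Se2 imposes e)
b0 stroke→J1  (prefer integral on C1)
b4 stroke→J1  (C2 outputs effort q/C2)
b3 stroke→R1  (J1: last free bond brings flow in)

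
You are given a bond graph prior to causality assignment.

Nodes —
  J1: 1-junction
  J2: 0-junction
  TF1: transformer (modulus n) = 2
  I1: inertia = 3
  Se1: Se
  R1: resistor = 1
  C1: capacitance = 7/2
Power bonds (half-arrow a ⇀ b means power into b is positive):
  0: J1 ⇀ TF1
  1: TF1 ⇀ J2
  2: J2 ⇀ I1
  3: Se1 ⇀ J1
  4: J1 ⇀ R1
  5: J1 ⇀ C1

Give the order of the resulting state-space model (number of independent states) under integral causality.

bond 3 stroke at J1  (Se1: effort source, stroke at far end)
bond 2 stroke at I1  (prefer integral on I1)
bond 1 stroke at J2  (J2 needs exactly one e-in)
bond 0 stroke at TF1  (TF TF1: opposite of bond 1)
bond 4 stroke at J1  (J1: bond 0 brought flow, rest push out)
bond 5 stroke at J1  (J1: bond 0 brought flow, rest push out)

2  (C1, I1 all integral)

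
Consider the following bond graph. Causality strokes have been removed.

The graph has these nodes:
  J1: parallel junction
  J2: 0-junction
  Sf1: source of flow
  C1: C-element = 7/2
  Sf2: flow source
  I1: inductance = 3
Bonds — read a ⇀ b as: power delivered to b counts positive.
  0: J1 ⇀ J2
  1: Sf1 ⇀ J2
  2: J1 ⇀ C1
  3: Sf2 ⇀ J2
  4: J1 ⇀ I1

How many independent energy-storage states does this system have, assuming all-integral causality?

2  (C1, I1 all integral)

b1 stroke→Sf1  (Sf1 fixes flow; stroke at Sf1)
b3 stroke→Sf2  (source Sf2 imposes f)
b0 stroke→J2  (closing 0-jn rule on J2)
b2 stroke→J1  (prefer integral on C1)
b4 stroke→I1  (common-e at J1 fixed by 2)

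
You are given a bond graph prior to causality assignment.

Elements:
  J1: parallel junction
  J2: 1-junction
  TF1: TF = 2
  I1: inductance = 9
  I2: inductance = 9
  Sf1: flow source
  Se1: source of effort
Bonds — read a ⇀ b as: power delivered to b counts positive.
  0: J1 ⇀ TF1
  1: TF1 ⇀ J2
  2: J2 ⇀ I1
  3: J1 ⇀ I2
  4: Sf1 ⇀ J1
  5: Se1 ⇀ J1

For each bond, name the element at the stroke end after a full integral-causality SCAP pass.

b0 |TF1
b1 |J2
b2 |I1
b3 |I2
b4 |Sf1
b5 |J1

β4 →Sf1  (Sf1 (Sf) sets flow on bond)
β5 →J1  (Se1 fixes effort; stroke away)
β0 →TF1  (J1: bond 5 brought effort, rest push out)
β3 →I2  (common-e at J1 fixed by 5)
β1 →J2  (TF TF1: opposite of bond 0)
β2 →I1  (only one flow-in slot at J2)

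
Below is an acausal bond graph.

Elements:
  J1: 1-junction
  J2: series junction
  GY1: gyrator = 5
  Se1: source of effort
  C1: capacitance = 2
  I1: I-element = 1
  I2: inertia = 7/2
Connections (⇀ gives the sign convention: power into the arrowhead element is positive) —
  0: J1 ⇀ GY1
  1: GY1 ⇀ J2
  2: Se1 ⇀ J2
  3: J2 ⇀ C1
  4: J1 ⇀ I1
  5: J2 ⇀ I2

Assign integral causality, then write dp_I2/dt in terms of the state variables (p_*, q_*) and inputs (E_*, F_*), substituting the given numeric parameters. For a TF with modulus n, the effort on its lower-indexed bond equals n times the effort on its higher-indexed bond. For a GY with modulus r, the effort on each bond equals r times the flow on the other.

bond 2 stroke→J2  (Se1 fixes effort; stroke away)
bond 3 stroke→J2  (C1 integral (e out))
bond 4 stroke→I1  (I1: I, integral causality)
bond 0 stroke→J1  (J1: bond 4 brought flow, rest push out)
bond 1 stroke→J2  (GY1 both-in/both-out from 0)
bond 5 stroke→I2  (J2 needs exactly one f-in)

dp_I2/dt = E_Se1 + 5*p_I1 - q_C1/2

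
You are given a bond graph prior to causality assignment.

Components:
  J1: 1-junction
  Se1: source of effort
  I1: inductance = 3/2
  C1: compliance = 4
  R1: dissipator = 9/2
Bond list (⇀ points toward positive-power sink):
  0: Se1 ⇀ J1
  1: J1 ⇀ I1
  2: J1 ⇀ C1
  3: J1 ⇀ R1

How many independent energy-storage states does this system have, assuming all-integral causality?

bond 0 →J1  (source Se1 imposes e)
bond 1 →I1  (prefer integral on I1)
bond 2 →J1  (J1: bond 1 brought flow, rest push out)
bond 3 →J1  (1-jn J1 has f-setter on 1)

2  (C1, I1 all integral)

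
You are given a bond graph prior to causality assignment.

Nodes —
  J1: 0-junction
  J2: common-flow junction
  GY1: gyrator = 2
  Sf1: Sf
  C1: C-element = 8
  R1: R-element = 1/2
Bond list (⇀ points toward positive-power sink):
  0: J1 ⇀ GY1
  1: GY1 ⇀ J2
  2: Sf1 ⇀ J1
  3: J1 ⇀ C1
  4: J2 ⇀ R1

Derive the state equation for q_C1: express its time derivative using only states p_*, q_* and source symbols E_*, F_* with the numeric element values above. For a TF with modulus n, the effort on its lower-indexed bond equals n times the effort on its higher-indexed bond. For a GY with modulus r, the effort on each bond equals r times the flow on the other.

#2 stroke→Sf1  (source Sf1 imposes f)
#3 stroke→J1  (C1: C, integral causality)
#0 stroke→GY1  (0-jn J1 has e-setter on 3)
#1 stroke→GY1  (GY1: gyrator matches bond 0)
#4 stroke→J2  (J2 flow already set via bond 1)

dq_C1/dt = F_Sf1 - q_C1/64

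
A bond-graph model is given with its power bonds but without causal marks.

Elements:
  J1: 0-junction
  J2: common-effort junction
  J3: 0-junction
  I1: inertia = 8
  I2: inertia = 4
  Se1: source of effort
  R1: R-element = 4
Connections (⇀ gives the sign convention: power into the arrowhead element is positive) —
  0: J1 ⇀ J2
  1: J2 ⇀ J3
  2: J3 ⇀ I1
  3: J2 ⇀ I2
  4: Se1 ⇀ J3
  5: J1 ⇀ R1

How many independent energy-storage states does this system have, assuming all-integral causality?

bond 4 stroke at J3  (Se1 fixes effort; stroke away)
bond 1 stroke at J2  (J3 effort already set via bond 4)
bond 2 stroke at I1  (J3: bond 4 brought effort, rest push out)
bond 0 stroke at J1  (0-jn J2 has e-setter on 1)
bond 3 stroke at I2  (common-e at J2 fixed by 1)
bond 5 stroke at R1  (J1 effort already set via bond 0)

2  (I1, I2 all integral)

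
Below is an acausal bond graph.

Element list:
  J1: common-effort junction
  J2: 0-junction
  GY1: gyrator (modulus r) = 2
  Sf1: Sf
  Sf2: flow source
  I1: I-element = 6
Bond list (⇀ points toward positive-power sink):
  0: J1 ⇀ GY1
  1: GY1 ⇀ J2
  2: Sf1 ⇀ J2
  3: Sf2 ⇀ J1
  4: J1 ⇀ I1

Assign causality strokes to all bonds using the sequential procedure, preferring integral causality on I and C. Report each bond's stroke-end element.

bond 0 |J1
bond 1 |J2
bond 2 |Sf1
bond 3 |Sf2
bond 4 |I1

bond 2 stroke→Sf1  (Sf1: flow source, stroke at near end)
bond 3 stroke→Sf2  (Sf2: flow source, stroke at near end)
bond 1 stroke→J2  (J2 needs exactly one e-in)
bond 0 stroke→J1  (GY1 both-in/both-out from 1)
bond 4 stroke→I1  (J1: bond 0 brought effort, rest push out)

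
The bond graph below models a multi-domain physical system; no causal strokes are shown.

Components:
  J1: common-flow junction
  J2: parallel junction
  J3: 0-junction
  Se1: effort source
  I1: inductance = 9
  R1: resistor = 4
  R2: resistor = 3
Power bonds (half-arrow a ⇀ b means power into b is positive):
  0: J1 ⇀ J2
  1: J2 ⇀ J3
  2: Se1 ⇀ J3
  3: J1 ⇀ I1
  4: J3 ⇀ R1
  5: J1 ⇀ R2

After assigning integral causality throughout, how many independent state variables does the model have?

bond 2 |J3  (Se1 (Se) sets effort on bond)
bond 1 |J2  (common-e at J3 fixed by 2)
bond 4 |R1  (J3: bond 2 brought effort, rest push out)
bond 0 |J1  (J2 effort already set via bond 1)
bond 3 |I1  (I1 outputs flow p/I1)
bond 5 |J1  (common-f at J1 fixed by 3)

1  (I1 all integral)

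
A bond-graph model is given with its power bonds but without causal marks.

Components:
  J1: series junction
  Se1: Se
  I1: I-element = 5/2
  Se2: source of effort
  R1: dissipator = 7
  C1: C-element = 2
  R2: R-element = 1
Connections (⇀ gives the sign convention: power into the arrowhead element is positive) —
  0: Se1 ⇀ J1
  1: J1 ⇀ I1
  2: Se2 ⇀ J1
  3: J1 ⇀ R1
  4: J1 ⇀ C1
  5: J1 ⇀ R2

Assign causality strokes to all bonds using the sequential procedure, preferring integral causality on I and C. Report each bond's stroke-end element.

#0 →J1  (Se1: effort source, stroke at far end)
#2 →J1  (Se2 fixes effort; stroke away)
#1 →I1  (I1: I, integral causality)
#3 →J1  (J1 flow already set via bond 1)
#4 →J1  (common-f at J1 fixed by 1)
#5 →J1  (J1: bond 1 brought flow, rest push out)

β0 |J1
β1 |I1
β2 |J1
β3 |J1
β4 |J1
β5 |J1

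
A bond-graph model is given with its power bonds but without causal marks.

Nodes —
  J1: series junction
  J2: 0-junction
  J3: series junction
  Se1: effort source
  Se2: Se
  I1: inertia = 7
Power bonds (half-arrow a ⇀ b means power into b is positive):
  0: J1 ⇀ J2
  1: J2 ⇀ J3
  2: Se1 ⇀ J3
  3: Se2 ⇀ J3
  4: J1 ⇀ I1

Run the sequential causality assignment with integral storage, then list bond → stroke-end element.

bond 0 stroke→J1
bond 1 stroke→J2
bond 2 stroke→J3
bond 3 stroke→J3
bond 4 stroke→I1

β2 stroke at J3  (Se1 (Se) sets effort on bond)
β3 stroke at J3  (Se2 fixes effort; stroke away)
β1 stroke at J2  (J3 needs exactly one f-in)
β0 stroke at J1  (J2 effort already set via bond 1)
β4 stroke at I1  (J1: last free bond brings flow in)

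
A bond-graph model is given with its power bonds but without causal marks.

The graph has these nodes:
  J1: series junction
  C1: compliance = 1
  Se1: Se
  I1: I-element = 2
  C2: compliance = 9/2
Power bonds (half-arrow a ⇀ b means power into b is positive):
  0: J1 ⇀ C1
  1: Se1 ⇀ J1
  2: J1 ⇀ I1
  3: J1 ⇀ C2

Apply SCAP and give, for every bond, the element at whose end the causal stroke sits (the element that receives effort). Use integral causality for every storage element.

bond 1 →J1  (source Se1 imposes e)
bond 0 →J1  (C1 integral (e out))
bond 2 →I1  (I1 outputs flow p/I1)
bond 3 →J1  (common-f at J1 fixed by 2)

#0 stroke→J1
#1 stroke→J1
#2 stroke→I1
#3 stroke→J1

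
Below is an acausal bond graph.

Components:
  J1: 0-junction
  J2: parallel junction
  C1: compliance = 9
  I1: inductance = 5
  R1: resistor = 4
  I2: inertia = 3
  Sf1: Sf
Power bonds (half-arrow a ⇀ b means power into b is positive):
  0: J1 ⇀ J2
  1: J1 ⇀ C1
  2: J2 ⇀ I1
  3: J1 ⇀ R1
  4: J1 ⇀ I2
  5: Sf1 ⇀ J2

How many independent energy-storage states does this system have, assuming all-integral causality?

β5 →Sf1  (Sf1 (Sf) sets flow on bond)
β1 →J1  (C1 outputs effort q/C1)
β0 →J2  (J1: bond 1 brought effort, rest push out)
β3 →R1  (J1 effort already set via bond 1)
β4 →I2  (J1 effort already set via bond 1)
β2 →I1  (0-jn J2 has e-setter on 0)

3  (C1, I1, I2 all integral)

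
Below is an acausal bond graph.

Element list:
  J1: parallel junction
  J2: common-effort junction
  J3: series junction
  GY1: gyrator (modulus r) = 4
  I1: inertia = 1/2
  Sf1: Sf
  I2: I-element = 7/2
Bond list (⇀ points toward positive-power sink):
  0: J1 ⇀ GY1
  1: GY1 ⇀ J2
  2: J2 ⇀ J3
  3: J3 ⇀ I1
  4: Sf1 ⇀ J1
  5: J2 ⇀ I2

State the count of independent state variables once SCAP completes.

2  (I1, I2 all integral)

β4 stroke at Sf1  (Sf1 (Sf) sets flow on bond)
β0 stroke at J1  (only one effort-in slot at J1)
β1 stroke at J2  (GY GY1: same side as bond 0)
β2 stroke at J3  (J2 effort already set via bond 1)
β5 stroke at I2  (common-e at J2 fixed by 1)
β3 stroke at I1  (J3 needs exactly one f-in)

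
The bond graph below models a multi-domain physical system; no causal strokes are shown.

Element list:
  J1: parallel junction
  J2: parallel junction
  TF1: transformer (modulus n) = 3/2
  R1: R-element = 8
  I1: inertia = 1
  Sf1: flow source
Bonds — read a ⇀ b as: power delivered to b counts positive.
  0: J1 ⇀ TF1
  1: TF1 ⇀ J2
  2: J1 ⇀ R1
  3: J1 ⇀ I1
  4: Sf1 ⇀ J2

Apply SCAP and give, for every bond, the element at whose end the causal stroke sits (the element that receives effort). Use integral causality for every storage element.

#0 |TF1
#1 |J2
#2 |J1
#3 |I1
#4 |Sf1

b4 stroke→Sf1  (Sf1 (Sf) sets flow on bond)
b1 stroke→J2  (J2 needs exactly one e-in)
b0 stroke→TF1  (TF1 one-in-one-out from 1)
b3 stroke→I1  (prefer integral on I1)
b2 stroke→J1  (J1: last free bond brings effort in)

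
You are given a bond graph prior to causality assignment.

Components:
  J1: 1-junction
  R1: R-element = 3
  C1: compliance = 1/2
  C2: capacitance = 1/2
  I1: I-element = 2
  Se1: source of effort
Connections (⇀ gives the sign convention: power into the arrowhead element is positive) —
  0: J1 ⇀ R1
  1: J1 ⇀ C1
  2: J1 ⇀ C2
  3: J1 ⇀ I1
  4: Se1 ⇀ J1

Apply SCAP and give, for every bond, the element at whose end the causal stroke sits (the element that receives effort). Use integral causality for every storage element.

#4 →J1  (Se1 (Se) sets effort on bond)
#1 →J1  (C1 integral (e out))
#2 →J1  (C2 outputs effort q/C2)
#3 →I1  (I1 integral (f out))
#0 →J1  (1-jn J1 has f-setter on 3)

b0 stroke→J1
b1 stroke→J1
b2 stroke→J1
b3 stroke→I1
b4 stroke→J1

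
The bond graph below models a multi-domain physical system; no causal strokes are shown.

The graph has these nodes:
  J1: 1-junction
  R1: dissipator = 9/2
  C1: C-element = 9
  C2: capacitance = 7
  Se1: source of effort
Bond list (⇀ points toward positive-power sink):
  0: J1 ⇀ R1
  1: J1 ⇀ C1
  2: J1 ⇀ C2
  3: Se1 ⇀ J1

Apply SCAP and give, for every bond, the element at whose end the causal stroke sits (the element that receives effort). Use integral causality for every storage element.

bond 3 |J1  (Se1 (Se) sets effort on bond)
bond 1 |J1  (C1: C, integral causality)
bond 2 |J1  (prefer integral on C2)
bond 0 |R1  (J1: last free bond brings flow in)

b0 stroke at R1
b1 stroke at J1
b2 stroke at J1
b3 stroke at J1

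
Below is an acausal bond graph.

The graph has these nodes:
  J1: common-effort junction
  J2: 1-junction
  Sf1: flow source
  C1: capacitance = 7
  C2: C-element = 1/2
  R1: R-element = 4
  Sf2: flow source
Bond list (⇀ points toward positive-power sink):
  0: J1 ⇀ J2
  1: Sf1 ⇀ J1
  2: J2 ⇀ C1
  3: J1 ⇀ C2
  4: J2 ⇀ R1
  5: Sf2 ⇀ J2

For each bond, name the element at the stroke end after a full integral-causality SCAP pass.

#0 |J2
#1 |Sf1
#2 |J2
#3 |J1
#4 |J2
#5 |Sf2

β1 →Sf1  (Sf1 fixes flow; stroke at Sf1)
β5 →Sf2  (source Sf2 imposes f)
β0 →J2  (J2: bond 5 brought flow, rest push out)
β2 →J2  (J2 flow already set via bond 5)
β4 →J2  (J2 flow already set via bond 5)
β3 →J1  (only one effort-in slot at J1)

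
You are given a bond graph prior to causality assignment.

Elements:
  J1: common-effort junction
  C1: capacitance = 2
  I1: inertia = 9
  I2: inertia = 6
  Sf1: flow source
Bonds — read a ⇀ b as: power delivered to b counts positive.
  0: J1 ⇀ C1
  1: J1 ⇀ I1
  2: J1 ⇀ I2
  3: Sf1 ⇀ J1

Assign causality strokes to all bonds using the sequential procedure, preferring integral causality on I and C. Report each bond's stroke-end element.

b3 →Sf1  (Sf1 (Sf) sets flow on bond)
b0 →J1  (C1 integral (e out))
b1 →I1  (common-e at J1 fixed by 0)
b2 →I2  (0-jn J1 has e-setter on 0)

bond 0 |J1
bond 1 |I1
bond 2 |I2
bond 3 |Sf1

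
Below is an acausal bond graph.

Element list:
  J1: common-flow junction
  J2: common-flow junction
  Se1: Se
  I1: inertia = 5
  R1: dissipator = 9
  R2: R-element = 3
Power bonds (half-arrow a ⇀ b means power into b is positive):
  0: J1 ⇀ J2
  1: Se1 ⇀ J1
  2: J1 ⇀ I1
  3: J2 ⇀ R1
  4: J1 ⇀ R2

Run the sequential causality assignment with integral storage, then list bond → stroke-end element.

b1 stroke at J1  (Se1: effort source, stroke at far end)
b2 stroke at I1  (I1 integral (f out))
b0 stroke at J1  (common-f at J1 fixed by 2)
b4 stroke at J1  (J1 flow already set via bond 2)
b3 stroke at J2  (J2: bond 0 brought flow, rest push out)

b0 stroke→J1
b1 stroke→J1
b2 stroke→I1
b3 stroke→J2
b4 stroke→J1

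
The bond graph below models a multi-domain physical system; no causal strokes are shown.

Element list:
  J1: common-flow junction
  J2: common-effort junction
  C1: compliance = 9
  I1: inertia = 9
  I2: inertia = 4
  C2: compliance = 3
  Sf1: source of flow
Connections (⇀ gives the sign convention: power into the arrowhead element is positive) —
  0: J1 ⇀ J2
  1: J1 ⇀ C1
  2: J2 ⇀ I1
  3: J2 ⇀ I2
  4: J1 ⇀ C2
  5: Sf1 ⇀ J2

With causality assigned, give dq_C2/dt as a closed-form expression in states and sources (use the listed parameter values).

β5 stroke→Sf1  (Sf1: flow source, stroke at near end)
β1 stroke→J1  (prefer integral on C1)
β2 stroke→I1  (I1: I, integral causality)
β3 stroke→I2  (prefer integral on I2)
β0 stroke→J2  (J2 needs exactly one e-in)
β4 stroke→J1  (common-f at J1 fixed by 0)

dq_C2/dt = -F_Sf1 + p_I1/9 + p_I2/4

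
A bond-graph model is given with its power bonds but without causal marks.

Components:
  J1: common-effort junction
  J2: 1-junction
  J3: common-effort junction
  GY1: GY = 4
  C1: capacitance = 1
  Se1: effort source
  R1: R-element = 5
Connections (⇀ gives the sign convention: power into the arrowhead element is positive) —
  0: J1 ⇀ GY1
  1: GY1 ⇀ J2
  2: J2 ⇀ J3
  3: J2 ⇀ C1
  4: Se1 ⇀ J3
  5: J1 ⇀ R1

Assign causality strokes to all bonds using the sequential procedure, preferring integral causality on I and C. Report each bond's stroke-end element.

β4 stroke at J3  (Se1 fixes effort; stroke away)
β2 stroke at J2  (0-jn J3 has e-setter on 4)
β3 stroke at J2  (C1 outputs effort q/C1)
β1 stroke at GY1  (closing 1-jn rule on J2)
β0 stroke at GY1  (through GY1, causality inverts; strokes same side of GY1)
β5 stroke at J1  (J1 needs exactly one e-in)

β0 |GY1
β1 |GY1
β2 |J2
β3 |J2
β4 |J3
β5 |J1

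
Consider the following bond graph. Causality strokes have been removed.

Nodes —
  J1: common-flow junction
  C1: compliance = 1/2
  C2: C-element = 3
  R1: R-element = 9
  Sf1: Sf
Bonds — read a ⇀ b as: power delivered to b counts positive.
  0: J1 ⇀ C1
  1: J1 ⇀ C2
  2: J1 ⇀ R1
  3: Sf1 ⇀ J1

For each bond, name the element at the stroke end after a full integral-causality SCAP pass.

b0 |J1
b1 |J1
b2 |J1
b3 |Sf1

b3 stroke at Sf1  (source Sf1 imposes f)
b0 stroke at J1  (J1: bond 3 brought flow, rest push out)
b1 stroke at J1  (common-f at J1 fixed by 3)
b2 stroke at J1  (J1: bond 3 brought flow, rest push out)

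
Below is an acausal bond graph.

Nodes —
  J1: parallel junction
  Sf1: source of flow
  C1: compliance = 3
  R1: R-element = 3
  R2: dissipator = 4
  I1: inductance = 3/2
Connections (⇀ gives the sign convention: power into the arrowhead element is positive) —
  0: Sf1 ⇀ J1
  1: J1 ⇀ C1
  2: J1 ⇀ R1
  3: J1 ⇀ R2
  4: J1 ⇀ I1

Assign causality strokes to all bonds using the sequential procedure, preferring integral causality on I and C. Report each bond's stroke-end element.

b0 |Sf1
b1 |J1
b2 |R1
b3 |R2
b4 |I1

b0 stroke→Sf1  (Sf1 fixes flow; stroke at Sf1)
b1 stroke→J1  (C1: C, integral causality)
b2 stroke→R1  (J1 effort already set via bond 1)
b3 stroke→R2  (J1 effort already set via bond 1)
b4 stroke→I1  (J1: bond 1 brought effort, rest push out)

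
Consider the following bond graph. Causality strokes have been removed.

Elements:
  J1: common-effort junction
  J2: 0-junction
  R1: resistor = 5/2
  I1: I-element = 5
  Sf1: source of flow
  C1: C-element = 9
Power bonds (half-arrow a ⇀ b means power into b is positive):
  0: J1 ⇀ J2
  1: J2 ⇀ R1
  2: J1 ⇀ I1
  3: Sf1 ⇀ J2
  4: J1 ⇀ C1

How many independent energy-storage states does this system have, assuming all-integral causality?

#3 stroke→Sf1  (Sf1 fixes flow; stroke at Sf1)
#2 stroke→I1  (I1: I, integral causality)
#4 stroke→J1  (prefer integral on C1)
#0 stroke→J2  (0-jn J1 has e-setter on 4)
#1 stroke→R1  (0-jn J2 has e-setter on 0)

2  (C1, I1 all integral)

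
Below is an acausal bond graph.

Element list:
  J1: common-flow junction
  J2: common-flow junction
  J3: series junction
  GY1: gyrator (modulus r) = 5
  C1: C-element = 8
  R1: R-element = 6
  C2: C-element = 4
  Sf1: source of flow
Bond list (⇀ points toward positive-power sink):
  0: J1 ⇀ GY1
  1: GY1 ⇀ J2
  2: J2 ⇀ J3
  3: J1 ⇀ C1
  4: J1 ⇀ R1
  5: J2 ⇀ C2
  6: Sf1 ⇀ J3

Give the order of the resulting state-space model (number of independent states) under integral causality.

b6 |Sf1  (Sf1 fixes flow; stroke at Sf1)
b2 |J3  (J3 flow already set via bond 6)
b1 |J2  (J2: bond 2 brought flow, rest push out)
b5 |J2  (common-f at J2 fixed by 2)
b0 |J1  (GY GY1: same side as bond 1)
b3 |J1  (C1 outputs effort q/C1)
b4 |R1  (closing 1-jn rule on J1)

2  (C1, C2 all integral)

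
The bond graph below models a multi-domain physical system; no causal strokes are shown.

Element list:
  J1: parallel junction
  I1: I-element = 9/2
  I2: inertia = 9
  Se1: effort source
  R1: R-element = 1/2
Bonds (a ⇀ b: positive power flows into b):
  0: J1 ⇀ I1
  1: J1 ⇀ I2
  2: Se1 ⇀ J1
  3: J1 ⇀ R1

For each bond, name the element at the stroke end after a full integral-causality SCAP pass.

β2 →J1  (Se1: effort source, stroke at far end)
β0 →I1  (0-jn J1 has e-setter on 2)
β1 →I2  (J1 effort already set via bond 2)
β3 →R1  (J1 effort already set via bond 2)

bond 0 stroke at I1
bond 1 stroke at I2
bond 2 stroke at J1
bond 3 stroke at R1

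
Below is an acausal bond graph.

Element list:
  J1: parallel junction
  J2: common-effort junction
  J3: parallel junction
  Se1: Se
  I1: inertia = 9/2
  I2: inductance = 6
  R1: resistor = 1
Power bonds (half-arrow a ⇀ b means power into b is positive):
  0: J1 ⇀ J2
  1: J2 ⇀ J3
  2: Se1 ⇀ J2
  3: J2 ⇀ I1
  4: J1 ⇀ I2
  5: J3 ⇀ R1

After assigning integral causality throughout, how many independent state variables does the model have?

b2 |J2  (source Se1 imposes e)
b0 |J1  (J2: bond 2 brought effort, rest push out)
b1 |J3  (J2: bond 2 brought effort, rest push out)
b3 |I1  (J2 effort already set via bond 2)
b5 |R1  (0-jn J3 has e-setter on 1)
b4 |I2  (0-jn J1 has e-setter on 0)

2  (I1, I2 all integral)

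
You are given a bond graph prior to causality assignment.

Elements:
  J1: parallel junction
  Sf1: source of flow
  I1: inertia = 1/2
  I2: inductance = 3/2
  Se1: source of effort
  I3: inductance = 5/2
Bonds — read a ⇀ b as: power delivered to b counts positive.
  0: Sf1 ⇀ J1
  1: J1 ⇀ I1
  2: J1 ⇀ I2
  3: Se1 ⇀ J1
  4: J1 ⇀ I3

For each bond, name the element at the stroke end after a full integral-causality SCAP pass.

bond 0 |Sf1  (Sf1 (Sf) sets flow on bond)
bond 3 |J1  (Se1: effort source, stroke at far end)
bond 1 |I1  (0-jn J1 has e-setter on 3)
bond 2 |I2  (common-e at J1 fixed by 3)
bond 4 |I3  (J1 effort already set via bond 3)

β0 stroke at Sf1
β1 stroke at I1
β2 stroke at I2
β3 stroke at J1
β4 stroke at I3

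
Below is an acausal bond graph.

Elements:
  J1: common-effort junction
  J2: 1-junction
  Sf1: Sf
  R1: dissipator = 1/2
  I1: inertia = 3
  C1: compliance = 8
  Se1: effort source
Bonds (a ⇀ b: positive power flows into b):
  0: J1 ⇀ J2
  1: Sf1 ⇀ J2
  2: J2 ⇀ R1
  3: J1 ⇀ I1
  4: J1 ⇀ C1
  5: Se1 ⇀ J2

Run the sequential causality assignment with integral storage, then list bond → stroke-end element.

b1 stroke at Sf1  (Sf1 (Sf) sets flow on bond)
b5 stroke at J2  (Se1 fixes effort; stroke away)
b0 stroke at J2  (common-f at J2 fixed by 1)
b2 stroke at J2  (1-jn J2 has f-setter on 1)
b3 stroke at I1  (I1: I, integral causality)
b4 stroke at J1  (J1: last free bond brings effort in)

β0 |J2
β1 |Sf1
β2 |J2
β3 |I1
β4 |J1
β5 |J2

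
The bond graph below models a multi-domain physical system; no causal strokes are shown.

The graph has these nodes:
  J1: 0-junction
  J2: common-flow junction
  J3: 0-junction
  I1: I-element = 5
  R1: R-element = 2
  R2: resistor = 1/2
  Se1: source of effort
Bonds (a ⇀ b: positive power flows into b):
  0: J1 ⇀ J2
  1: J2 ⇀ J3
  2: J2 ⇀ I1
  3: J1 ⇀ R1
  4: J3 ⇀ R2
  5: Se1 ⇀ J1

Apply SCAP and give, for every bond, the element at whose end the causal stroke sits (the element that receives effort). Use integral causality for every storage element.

bond 5 stroke at J1  (Se1 (Se) sets effort on bond)
bond 0 stroke at J2  (J1 effort already set via bond 5)
bond 3 stroke at R1  (common-e at J1 fixed by 5)
bond 2 stroke at I1  (I1: I, integral causality)
bond 1 stroke at J2  (1-jn J2 has f-setter on 2)
bond 4 stroke at J3  (closing 0-jn rule on J3)

bond 0 |J2
bond 1 |J2
bond 2 |I1
bond 3 |R1
bond 4 |J3
bond 5 |J1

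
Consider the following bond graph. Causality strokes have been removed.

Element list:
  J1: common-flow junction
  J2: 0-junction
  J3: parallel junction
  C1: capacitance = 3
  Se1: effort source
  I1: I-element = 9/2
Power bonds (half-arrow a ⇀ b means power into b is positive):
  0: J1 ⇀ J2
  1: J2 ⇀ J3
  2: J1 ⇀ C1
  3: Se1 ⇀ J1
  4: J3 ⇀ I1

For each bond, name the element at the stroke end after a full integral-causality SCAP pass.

β0 stroke at J2
β1 stroke at J3
β2 stroke at J1
β3 stroke at J1
β4 stroke at I1

β3 →J1  (Se1 fixes effort; stroke away)
β2 →J1  (C1 integral (e out))
β0 →J2  (J1: last free bond brings flow in)
β1 →J3  (J2 effort already set via bond 0)
β4 →I1  (J3 effort already set via bond 1)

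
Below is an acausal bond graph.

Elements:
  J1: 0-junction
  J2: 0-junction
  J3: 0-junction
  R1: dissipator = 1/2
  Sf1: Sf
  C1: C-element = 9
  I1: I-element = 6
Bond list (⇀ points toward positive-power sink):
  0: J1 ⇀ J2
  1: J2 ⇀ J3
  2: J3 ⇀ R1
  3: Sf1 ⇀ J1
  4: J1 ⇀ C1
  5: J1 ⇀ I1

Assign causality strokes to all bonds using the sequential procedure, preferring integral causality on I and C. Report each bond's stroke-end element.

#3 stroke at Sf1  (Sf1: flow source, stroke at near end)
#4 stroke at J1  (C1 integral (e out))
#0 stroke at J2  (0-jn J1 has e-setter on 4)
#5 stroke at I1  (J1 effort already set via bond 4)
#1 stroke at J3  (J2: bond 0 brought effort, rest push out)
#2 stroke at R1  (J3: bond 1 brought effort, rest push out)

bond 0 |J2
bond 1 |J3
bond 2 |R1
bond 3 |Sf1
bond 4 |J1
bond 5 |I1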